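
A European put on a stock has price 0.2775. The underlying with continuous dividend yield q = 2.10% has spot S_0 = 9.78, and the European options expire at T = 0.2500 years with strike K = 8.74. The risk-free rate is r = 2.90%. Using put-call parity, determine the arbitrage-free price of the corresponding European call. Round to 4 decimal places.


Put-call parity: C - P = S_0 * exp(-qT) - K * exp(-rT).
S_0 * exp(-qT) = 9.7800 * 0.99476376 = 9.72878955
K * exp(-rT) = 8.7400 * 0.99277622 = 8.67686414
C = P + S*exp(-qT) - K*exp(-rT)
C = 0.2775 + 9.72878955 - 8.67686414 = 1.3294

Answer: Call price = 1.3294


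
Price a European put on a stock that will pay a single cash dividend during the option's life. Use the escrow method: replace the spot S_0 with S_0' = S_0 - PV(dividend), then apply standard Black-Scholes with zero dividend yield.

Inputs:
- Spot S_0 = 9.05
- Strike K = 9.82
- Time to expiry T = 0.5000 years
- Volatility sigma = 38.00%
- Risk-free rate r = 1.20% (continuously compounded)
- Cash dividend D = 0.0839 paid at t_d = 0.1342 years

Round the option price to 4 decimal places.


PV(D) = D * exp(-r * t_d) = 0.0839 * 0.99839090 = 0.08376500
S_0' = S_0 - PV(D) = 9.0500 - 0.08376500 = 8.96623500
d1 = (ln(S_0'/K) + (r + sigma^2/2)*T) / (sigma*sqrt(T)) = -0.18182047
d2 = d1 - sigma*sqrt(T) = -0.45052105
exp(-rT) = 0.99401796
N(-d1) = 0.57213819; N(-d2) = 0.67383261
P = K * exp(-rT) * N(-d2) - S_0' * N(-d1) = 9.8200 * 0.99401796 * 0.67383261 - 8.96623500 * 0.57213819 = 1.4475

Answer: Price = 1.4475


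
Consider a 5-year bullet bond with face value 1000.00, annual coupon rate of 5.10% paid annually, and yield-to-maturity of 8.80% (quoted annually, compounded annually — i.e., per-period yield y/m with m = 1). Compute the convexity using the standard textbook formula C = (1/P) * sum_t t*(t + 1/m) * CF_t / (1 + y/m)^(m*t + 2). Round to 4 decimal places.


Answer: Convexity = 21.9623

Derivation:
Coupon per period c = face * coupon_rate / m = 51.000000
Periods per year m = 1; per-period yield y/m = 0.088000
Number of cashflows N = 5
Cashflows (t years, CF_t, discount factor 1/(1+y/m)^(m*t), PV):
  t = 1.0000: CF_t = 51.000000, DF = 0.919118, PV = 46.875000
  t = 2.0000: CF_t = 51.000000, DF = 0.844777, PV = 43.083640
  t = 3.0000: CF_t = 51.000000, DF = 0.776450, PV = 39.598934
  t = 4.0000: CF_t = 51.000000, DF = 0.713649, PV = 36.396079
  t = 5.0000: CF_t = 1051.000000, DF = 0.655927, PV = 689.379301
Price P = sum_t PV_t = 855.332953
Convexity numerator sum_t t*(t + 1/m) * CF_t / (1+y/m)^(m*t + 2):
  t = 1.0000: term = 79.197867
  t = 2.0000: term = 218.376472
  t = 3.0000: term = 401.427338
  t = 4.0000: term = 614.931584
  t = 5.0000: term = 17471.158481
Convexity = (1/P) * sum = 18785.091741 / 855.332953 = 21.962315


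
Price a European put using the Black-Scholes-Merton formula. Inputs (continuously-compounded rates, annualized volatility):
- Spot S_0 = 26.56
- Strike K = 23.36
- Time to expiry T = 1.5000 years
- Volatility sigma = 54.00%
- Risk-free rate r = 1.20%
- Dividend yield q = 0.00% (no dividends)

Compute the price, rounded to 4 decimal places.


Answer: Price = 4.7557

Derivation:
d1 = (ln(S/K) + (r - q + 0.5*sigma^2) * T) / (sigma * sqrt(T)) = 0.55201393
d2 = d1 - sigma * sqrt(T) = -0.10934830
exp(-rT) = 0.98216103; exp(-qT) = 1.00000000
P = K * exp(-rT) * N(-d2) - S_0 * exp(-qT) * N(-d1)
N(-d1) = 0.29046940; N(-d2) = 0.54353688
P = 23.3600 * 0.98216103 * 0.54353688 - 26.5600 * 1.00000000 * 0.29046940 = 4.7557


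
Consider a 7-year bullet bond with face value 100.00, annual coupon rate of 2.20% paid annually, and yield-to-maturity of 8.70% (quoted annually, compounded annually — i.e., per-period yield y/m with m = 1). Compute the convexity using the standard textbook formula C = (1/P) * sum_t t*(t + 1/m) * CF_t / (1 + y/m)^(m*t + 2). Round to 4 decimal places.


Answer: Convexity = 42.4541

Derivation:
Coupon per period c = face * coupon_rate / m = 2.200000
Periods per year m = 1; per-period yield y/m = 0.087000
Number of cashflows N = 7
Cashflows (t years, CF_t, discount factor 1/(1+y/m)^(m*t), PV):
  t = 1.0000: CF_t = 2.200000, DF = 0.919963, PV = 2.023919
  t = 2.0000: CF_t = 2.200000, DF = 0.846332, PV = 1.861931
  t = 3.0000: CF_t = 2.200000, DF = 0.778595, PV = 1.712908
  t = 4.0000: CF_t = 2.200000, DF = 0.716278, PV = 1.575812
  t = 5.0000: CF_t = 2.200000, DF = 0.658950, PV = 1.449689
  t = 6.0000: CF_t = 2.200000, DF = 0.606209, PV = 1.333661
  t = 7.0000: CF_t = 102.200000, DF = 0.557690, PV = 56.995962
Price P = sum_t PV_t = 66.953883
Convexity numerator sum_t t*(t + 1/m) * CF_t / (1+y/m)^(m*t + 2):
  t = 1.0000: term = 3.425816
  t = 2.0000: term = 9.454874
  t = 3.0000: term = 17.396273
  t = 4.0000: term = 26.673218
  t = 5.0000: term = 36.807568
  t = 6.0000: term = 47.406252
  t = 7.0000: term = 2701.301290
Convexity = (1/P) * sum = 2842.465291 / 66.953883 = 42.454077


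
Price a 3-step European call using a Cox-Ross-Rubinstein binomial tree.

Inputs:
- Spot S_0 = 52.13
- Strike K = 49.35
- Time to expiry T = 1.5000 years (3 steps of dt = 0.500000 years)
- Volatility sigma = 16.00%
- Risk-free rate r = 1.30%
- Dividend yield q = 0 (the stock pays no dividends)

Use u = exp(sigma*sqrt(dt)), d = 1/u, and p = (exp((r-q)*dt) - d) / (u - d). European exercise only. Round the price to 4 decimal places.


Answer: Price = V(0,0) = 6.2543

Derivation:
dt = T/N = 0.500000
u = exp(sigma*sqrt(dt)) = 1.119785; d = 1/u = 0.893028
p = (exp((r-q)*dt) - d) / (u - d) = 0.500504
Discount per step: exp(-r*dt) = 0.993521
Stock lattice S(k, i) with i counting down-moves:
  k=0: S(0,0) = 52.1300
  k=1: S(1,0) = 58.3744; S(1,1) = 46.5536
  k=2: S(2,0) = 65.3668; S(2,1) = 52.1300; S(2,2) = 41.5736
  k=3: S(3,0) = 73.1968; S(3,1) = 58.3744; S(3,2) = 46.5536; S(3,3) = 37.1264
Terminal payoffs V(N, i) = max(S_T - K, 0):
  V(3,0) = 23.846811; V(3,1) = 9.024414; V(3,2) = 0.000000; V(3,3) = 0.000000
Backward induction: V(k, i) = exp(-r*dt) * [p * V(k+1, i) + (1-p) * V(k+1, i+1)].
  V(2,0) = exp(-r*dt) * [p*23.846811 + (1-p)*9.024414] = 16.336553
  V(2,1) = exp(-r*dt) * [p*9.024414 + (1-p)*0.000000] = 4.487494
  V(2,2) = exp(-r*dt) * [p*0.000000 + (1-p)*0.000000] = 0.000000
  V(1,0) = exp(-r*dt) * [p*16.336553 + (1-p)*4.487494] = 10.350501
  V(1,1) = exp(-r*dt) * [p*4.487494 + (1-p)*0.000000] = 2.231458
  V(0,0) = exp(-r*dt) * [p*10.350501 + (1-p)*2.231458] = 6.254288


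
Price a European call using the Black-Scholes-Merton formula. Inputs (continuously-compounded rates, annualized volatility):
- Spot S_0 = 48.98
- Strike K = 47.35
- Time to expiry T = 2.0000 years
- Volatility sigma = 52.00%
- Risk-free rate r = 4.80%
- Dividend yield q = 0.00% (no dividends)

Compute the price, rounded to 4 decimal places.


Answer: Price = 16.3746

Derivation:
d1 = (ln(S/K) + (r - q + 0.5*sigma^2) * T) / (sigma * sqrt(T)) = 0.54426176
d2 = d1 - sigma * sqrt(T) = -0.19112929
exp(-rT) = 0.90846402; exp(-qT) = 1.00000000
C = S_0 * exp(-qT) * N(d1) - K * exp(-rT) * N(d2)
N(d1) = 0.70686932; N(d2) = 0.42421215
C = 48.9800 * 1.00000000 * 0.70686932 - 47.3500 * 0.90846402 * 0.42421215 = 16.3746


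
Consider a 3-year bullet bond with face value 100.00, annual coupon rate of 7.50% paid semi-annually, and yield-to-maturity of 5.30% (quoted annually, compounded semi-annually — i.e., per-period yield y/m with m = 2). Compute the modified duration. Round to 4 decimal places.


Answer: Modified duration = 2.6793

Derivation:
Coupon per period c = face * coupon_rate / m = 3.750000
Periods per year m = 2; per-period yield y/m = 0.026500
Number of cashflows N = 6
Cashflows (t years, CF_t, discount factor 1/(1+y/m)^(m*t), PV):
  t = 0.5000: CF_t = 3.750000, DF = 0.974184, PV = 3.653190
  t = 1.0000: CF_t = 3.750000, DF = 0.949035, PV = 3.558880
  t = 1.5000: CF_t = 3.750000, DF = 0.924535, PV = 3.467005
  t = 2.0000: CF_t = 3.750000, DF = 0.900667, PV = 3.377501
  t = 2.5000: CF_t = 3.750000, DF = 0.877415, PV = 3.290308
  t = 3.0000: CF_t = 103.750000, DF = 0.854764, PV = 88.681776
Price P = sum_t PV_t = 106.028660
First compute Macaulay numerator sum_t t * PV_t:
  t * PV_t at t = 0.5000: 1.826595
  t * PV_t at t = 1.0000: 3.558880
  t * PV_t at t = 1.5000: 5.200507
  t * PV_t at t = 2.0000: 6.755001
  t * PV_t at t = 2.5000: 8.225769
  t * PV_t at t = 3.0000: 266.045329
Macaulay duration D = 291.612081 / 106.028660 = 2.750314
Modified duration = D / (1 + y/m) = 2.750314 / (1 + 0.026500) = 2.679312


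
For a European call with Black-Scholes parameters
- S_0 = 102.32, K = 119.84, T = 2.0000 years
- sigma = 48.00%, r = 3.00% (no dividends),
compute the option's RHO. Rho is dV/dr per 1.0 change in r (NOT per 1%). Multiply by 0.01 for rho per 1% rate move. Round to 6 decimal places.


d1 = 0.1949664832; d2 = -0.4838560267
phi(d1) = 0.3914315974; exp(-qT) = 1.0000000000; exp(-rT) = 0.9417645336
N(d2) = 0.3142440249
Rho = K*T*exp(-rT)*N(d2) = 119.8400 * 2.0000 * 0.9417645336 * 0.3142440249 = 70.931829

Answer: Rho = 70.931829


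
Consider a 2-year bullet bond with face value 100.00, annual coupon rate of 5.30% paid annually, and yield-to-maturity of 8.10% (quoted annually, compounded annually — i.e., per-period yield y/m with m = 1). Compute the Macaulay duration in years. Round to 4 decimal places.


Answer: Macaulay duration = 1.9484 years

Derivation:
Coupon per period c = face * coupon_rate / m = 5.300000
Periods per year m = 1; per-period yield y/m = 0.081000
Number of cashflows N = 2
Cashflows (t years, CF_t, discount factor 1/(1+y/m)^(m*t), PV):
  t = 1.0000: CF_t = 5.300000, DF = 0.925069, PV = 4.902868
  t = 2.0000: CF_t = 105.300000, DF = 0.855753, PV = 90.110829
Price P = sum_t PV_t = 95.013696
Macaulay numerator sum_t t * PV_t:
  t * PV_t at t = 1.0000: 4.902868
  t * PV_t at t = 2.0000: 180.221657
Macaulay duration D = (sum_t t * PV_t) / P = 185.124525 / 95.013696 = 1.948398


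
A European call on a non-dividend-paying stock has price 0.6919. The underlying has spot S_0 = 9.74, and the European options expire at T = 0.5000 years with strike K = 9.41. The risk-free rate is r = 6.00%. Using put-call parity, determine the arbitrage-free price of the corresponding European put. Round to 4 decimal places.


Answer: Put price = 0.0838

Derivation:
Put-call parity: C - P = S_0 * exp(-qT) - K * exp(-rT).
S_0 * exp(-qT) = 9.7400 * 1.00000000 = 9.74000000
K * exp(-rT) = 9.4100 * 0.97044553 = 9.13189247
P = C - S*exp(-qT) + K*exp(-rT)
P = 0.6919 - 9.74000000 + 9.13189247 = 0.0838


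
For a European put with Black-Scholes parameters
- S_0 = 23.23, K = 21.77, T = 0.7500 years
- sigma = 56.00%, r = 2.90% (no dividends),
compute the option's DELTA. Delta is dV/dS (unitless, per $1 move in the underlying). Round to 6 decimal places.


d1 = 0.4211804680; d2 = -0.0637937581
phi(d1) = 0.3650813672; exp(-qT) = 1.0000000000; exp(-rT) = 0.9784848257
N(-d1) = 0.3368116529
Delta = -exp(-qT) * N(-d1) = -1.0000000000 * 0.3368116529 = -0.336812

Answer: Delta = -0.336812


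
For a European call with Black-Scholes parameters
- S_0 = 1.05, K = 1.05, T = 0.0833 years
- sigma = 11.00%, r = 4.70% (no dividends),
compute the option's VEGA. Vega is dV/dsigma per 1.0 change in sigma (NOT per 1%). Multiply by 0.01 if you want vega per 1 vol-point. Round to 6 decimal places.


Answer: Vega = 0.119733

Derivation:
d1 = 0.1391922976; d2 = 0.1074443843
phi(d1) = 0.3950962863; exp(-qT) = 1.0000000000; exp(-rT) = 0.9960925540
Vega = S * exp(-qT) * phi(d1) * sqrt(T) = 1.0500 * 1.0000000000 * 0.3950962863 * 0.2886173938 = 0.119733


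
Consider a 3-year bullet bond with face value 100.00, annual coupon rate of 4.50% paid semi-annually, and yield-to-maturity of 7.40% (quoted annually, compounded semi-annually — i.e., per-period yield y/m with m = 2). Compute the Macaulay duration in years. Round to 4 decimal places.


Answer: Macaulay duration = 2.8319 years

Derivation:
Coupon per period c = face * coupon_rate / m = 2.250000
Periods per year m = 2; per-period yield y/m = 0.037000
Number of cashflows N = 6
Cashflows (t years, CF_t, discount factor 1/(1+y/m)^(m*t), PV):
  t = 0.5000: CF_t = 2.250000, DF = 0.964320, PV = 2.169720
  t = 1.0000: CF_t = 2.250000, DF = 0.929913, PV = 2.092305
  t = 1.5000: CF_t = 2.250000, DF = 0.896734, PV = 2.017652
  t = 2.0000: CF_t = 2.250000, DF = 0.864739, PV = 1.945662
  t = 2.5000: CF_t = 2.250000, DF = 0.833885, PV = 1.876241
  t = 3.0000: CF_t = 102.250000, DF = 0.804132, PV = 82.222519
Price P = sum_t PV_t = 92.324100
Macaulay numerator sum_t t * PV_t:
  t * PV_t at t = 0.5000: 1.084860
  t * PV_t at t = 1.0000: 2.092305
  t * PV_t at t = 1.5000: 3.026478
  t * PV_t at t = 2.0000: 3.891325
  t * PV_t at t = 2.5000: 4.690604
  t * PV_t at t = 3.0000: 246.667557
Macaulay duration D = (sum_t t * PV_t) / P = 261.453129 / 92.324100 = 2.831906


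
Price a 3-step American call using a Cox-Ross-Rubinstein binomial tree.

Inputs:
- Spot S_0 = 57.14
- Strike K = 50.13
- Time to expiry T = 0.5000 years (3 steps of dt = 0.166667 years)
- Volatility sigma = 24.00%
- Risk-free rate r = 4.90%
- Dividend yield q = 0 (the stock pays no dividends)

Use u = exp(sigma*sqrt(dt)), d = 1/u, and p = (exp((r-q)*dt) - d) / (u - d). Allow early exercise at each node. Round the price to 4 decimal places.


dt = T/N = 0.166667
u = exp(sigma*sqrt(dt)) = 1.102940; d = 1/u = 0.906667
p = (exp((r-q)*dt) - d) / (u - d) = 0.517304
Discount per step: exp(-r*dt) = 0.991867
Stock lattice S(k, i) with i counting down-moves:
  k=0: S(0,0) = 57.1400
  k=1: S(1,0) = 63.0220; S(1,1) = 51.8070
  k=2: S(2,0) = 69.5095; S(2,1) = 57.1400; S(2,2) = 46.9717
  k=3: S(3,0) = 76.6648; S(3,1) = 63.0220; S(3,2) = 51.8070; S(3,3) = 42.5877
Terminal payoffs V(N, i) = max(S_T - K, 0):
  V(3,0) = 26.534838; V(3,1) = 12.892007; V(3,2) = 1.676976; V(3,3) = 0.000000
Backward induction: V(k, i) = exp(-r*dt) * [p * V(k+1, i) + (1-p) * V(k+1, i+1)]; then take max(V_cont, immediate exercise) for American.
  V(2,0) = exp(-r*dt) * [p*26.534838 + (1-p)*12.892007] = 19.787238; exercise = 19.379510; V(2,0) = max -> 19.787238
  V(2,1) = exp(-r*dt) * [p*12.892007 + (1-p)*1.676976] = 7.417728; exercise = 7.010000; V(2,1) = max -> 7.417728
  V(2,2) = exp(-r*dt) * [p*1.676976 + (1-p)*0.000000] = 0.860450; exercise = 0.000000; V(2,2) = max -> 0.860450
  V(1,0) = exp(-r*dt) * [p*19.787238 + (1-p)*7.417728] = 13.704147; exercise = 12.892007; V(1,0) = max -> 13.704147
  V(1,1) = exp(-r*dt) * [p*7.417728 + (1-p)*0.860450] = 4.217967; exercise = 1.676976; V(1,1) = max -> 4.217967
  V(0,0) = exp(-r*dt) * [p*13.704147 + (1-p)*4.217967] = 9.050985; exercise = 7.010000; V(0,0) = max -> 9.050985

Answer: Price = V(0,0) = 9.0510


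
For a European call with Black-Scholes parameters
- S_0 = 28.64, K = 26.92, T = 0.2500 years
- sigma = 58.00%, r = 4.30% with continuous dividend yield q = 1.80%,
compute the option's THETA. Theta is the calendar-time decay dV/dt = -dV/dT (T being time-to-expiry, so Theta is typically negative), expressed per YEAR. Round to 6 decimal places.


Answer: Theta = -6.418464

Derivation:
d1 = 0.3801201287; d2 = 0.0901201287
phi(d1) = 0.3711369343; exp(-qT) = 0.9955101098; exp(-rT) = 0.9893075748
Theta = -S*exp(-qT)*phi(d1)*sigma/(2*sqrt(T)) - r*K*exp(-rT)*N(d2) + q*S*exp(-qT)*N(d1)
N(d1) = 0.6480718776; N(d2) = 0.5359041230; sqrt(T) = 0.5000000000
Term 1 = -28.6400 * 0.9955101098 * 0.3711369343 * 0.5800 / (2 * 0.5000000000) = -6.1373495360
Term 2 = -0.0430 * 26.9200 * 0.9893075748 * 0.5359041230 = -0.6137082250
Term 3 = 0.0180 * 28.6400 * 0.9955101098 * 0.6480718776 = 0.3325939689
Theta = -6.1373495360 + (-0.6137082250) + (0.3325939689) = -6.418464


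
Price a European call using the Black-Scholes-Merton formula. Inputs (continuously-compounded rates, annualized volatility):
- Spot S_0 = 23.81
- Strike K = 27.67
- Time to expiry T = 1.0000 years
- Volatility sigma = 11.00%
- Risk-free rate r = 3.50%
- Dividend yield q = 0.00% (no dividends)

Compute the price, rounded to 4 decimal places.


Answer: Price = 0.2107

Derivation:
d1 = (ln(S/K) + (r - q + 0.5*sigma^2) * T) / (sigma * sqrt(T)) = -0.99266485
d2 = d1 - sigma * sqrt(T) = -1.10266485
exp(-rT) = 0.96560542; exp(-qT) = 1.00000000
C = S_0 * exp(-qT) * N(d1) - K * exp(-rT) * N(d2)
N(d1) = 0.16043666; N(d2) = 0.13508637
C = 23.8100 * 1.00000000 * 0.16043666 - 27.6700 * 0.96560542 * 0.13508637 = 0.2107


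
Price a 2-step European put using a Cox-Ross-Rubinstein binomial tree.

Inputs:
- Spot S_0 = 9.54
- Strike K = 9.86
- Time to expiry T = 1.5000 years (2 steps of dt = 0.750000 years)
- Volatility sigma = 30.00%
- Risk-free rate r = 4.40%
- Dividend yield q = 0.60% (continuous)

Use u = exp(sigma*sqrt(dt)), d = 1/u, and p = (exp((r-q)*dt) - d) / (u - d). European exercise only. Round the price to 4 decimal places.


dt = T/N = 0.750000
u = exp(sigma*sqrt(dt)) = 1.296681; d = 1/u = 0.771200
p = (exp((r-q)*dt) - d) / (u - d) = 0.490427
Discount per step: exp(-r*dt) = 0.967539
Stock lattice S(k, i) with i counting down-moves:
  k=0: S(0,0) = 9.5400
  k=1: S(1,0) = 12.3703; S(1,1) = 7.3572
  k=2: S(2,0) = 16.0404; S(2,1) = 9.5400; S(2,2) = 5.6739
Terminal payoffs V(N, i) = max(K - S_T, 0):
  V(2,0) = 0.000000; V(2,1) = 0.320000; V(2,2) = 4.186091
Backward induction: V(k, i) = exp(-r*dt) * [p * V(k+1, i) + (1-p) * V(k+1, i+1)].
  V(1,0) = exp(-r*dt) * [p*0.000000 + (1-p)*0.320000] = 0.157770
  V(1,1) = exp(-r*dt) * [p*0.320000 + (1-p)*4.186091] = 2.215716
  V(0,0) = exp(-r*dt) * [p*0.157770 + (1-p)*2.215716] = 1.167280

Answer: Price = V(0,0) = 1.1673


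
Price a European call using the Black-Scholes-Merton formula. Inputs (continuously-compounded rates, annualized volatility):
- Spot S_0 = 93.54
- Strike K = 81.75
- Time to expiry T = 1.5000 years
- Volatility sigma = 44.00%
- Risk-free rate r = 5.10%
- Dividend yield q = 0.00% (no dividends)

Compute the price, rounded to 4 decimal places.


d1 = (ln(S/K) + (r - q + 0.5*sigma^2) * T) / (sigma * sqrt(T)) = 0.66140555
d2 = d1 - sigma * sqrt(T) = 0.12251780
exp(-rT) = 0.92635291; exp(-qT) = 1.00000000
C = S_0 * exp(-qT) * N(d1) - K * exp(-rT) * N(d2)
N(d1) = 0.74582387; N(d2) = 0.54875553
C = 93.5400 * 1.00000000 * 0.74582387 - 81.7500 * 0.92635291 * 0.54875553 = 28.2075

Answer: Price = 28.2075


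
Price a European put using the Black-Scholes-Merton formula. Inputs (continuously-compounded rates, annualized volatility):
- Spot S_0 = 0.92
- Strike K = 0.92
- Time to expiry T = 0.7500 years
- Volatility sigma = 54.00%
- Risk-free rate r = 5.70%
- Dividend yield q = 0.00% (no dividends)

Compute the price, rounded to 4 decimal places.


Answer: Price = 0.1480

Derivation:
d1 = (ln(S/K) + (r - q + 0.5*sigma^2) * T) / (sigma * sqrt(T)) = 0.32524065
d2 = d1 - sigma * sqrt(T) = -0.14241307
exp(-rT) = 0.95815090; exp(-qT) = 1.00000000
P = K * exp(-rT) * N(-d2) - S_0 * exp(-qT) * N(-d1)
N(-d1) = 0.37249947; N(-d2) = 0.55662313
P = 0.9200 * 0.95815090 * 0.55662313 - 0.9200 * 1.00000000 * 0.37249947 = 0.1480


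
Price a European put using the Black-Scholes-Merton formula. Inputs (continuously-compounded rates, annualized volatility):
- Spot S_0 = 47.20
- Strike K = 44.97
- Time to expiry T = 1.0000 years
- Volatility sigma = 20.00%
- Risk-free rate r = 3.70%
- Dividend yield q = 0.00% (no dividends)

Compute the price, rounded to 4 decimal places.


d1 = (ln(S/K) + (r - q + 0.5*sigma^2) * T) / (sigma * sqrt(T)) = 0.52699146
d2 = d1 - sigma * sqrt(T) = 0.32699146
exp(-rT) = 0.96367614; exp(-qT) = 1.00000000
P = K * exp(-rT) * N(-d2) - S_0 * exp(-qT) * N(-d1)
N(-d1) = 0.29909976; N(-d2) = 0.37183717
P = 44.9700 * 0.96367614 * 0.37183717 - 47.2000 * 1.00000000 * 0.29909976 = 1.9966

Answer: Price = 1.9966


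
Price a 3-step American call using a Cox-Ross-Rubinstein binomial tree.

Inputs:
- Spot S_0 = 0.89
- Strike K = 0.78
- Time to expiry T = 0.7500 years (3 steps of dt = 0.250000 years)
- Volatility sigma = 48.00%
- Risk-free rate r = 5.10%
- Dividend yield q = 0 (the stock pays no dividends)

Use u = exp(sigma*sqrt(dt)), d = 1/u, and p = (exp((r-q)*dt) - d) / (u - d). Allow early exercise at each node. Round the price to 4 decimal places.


dt = T/N = 0.250000
u = exp(sigma*sqrt(dt)) = 1.271249; d = 1/u = 0.786628
p = (exp((r-q)*dt) - d) / (u - d) = 0.466764
Discount per step: exp(-r*dt) = 0.987331
Stock lattice S(k, i) with i counting down-moves:
  k=0: S(0,0) = 0.8900
  k=1: S(1,0) = 1.1314; S(1,1) = 0.7001
  k=2: S(2,0) = 1.4383; S(2,1) = 0.8900; S(2,2) = 0.5507
  k=3: S(3,0) = 1.8284; S(3,1) = 1.1314; S(3,2) = 0.7001; S(3,3) = 0.4332
Terminal payoffs V(N, i) = max(S_T - K, 0):
  V(3,0) = 1.048446; V(3,1) = 0.351412; V(3,2) = 0.000000; V(3,3) = 0.000000
Backward induction: V(k, i) = exp(-r*dt) * [p * V(k+1, i) + (1-p) * V(k+1, i+1)]; then take max(V_cont, immediate exercise) for American.
  V(2,0) = exp(-r*dt) * [p*1.048446 + (1-p)*0.351412] = 0.668188; exercise = 0.658306; V(2,0) = max -> 0.668188
  V(2,1) = exp(-r*dt) * [p*0.351412 + (1-p)*0.000000] = 0.161948; exercise = 0.110000; V(2,1) = max -> 0.161948
  V(2,2) = exp(-r*dt) * [p*0.000000 + (1-p)*0.000000] = 0.000000; exercise = 0.000000; V(2,2) = max -> 0.000000
  V(1,0) = exp(-r*dt) * [p*0.668188 + (1-p)*0.161948] = 0.393197; exercise = 0.351412; V(1,0) = max -> 0.393197
  V(1,1) = exp(-r*dt) * [p*0.161948 + (1-p)*0.000000] = 0.074634; exercise = 0.000000; V(1,1) = max -> 0.074634
  V(0,0) = exp(-r*dt) * [p*0.393197 + (1-p)*0.074634] = 0.220499; exercise = 0.110000; V(0,0) = max -> 0.220499

Answer: Price = V(0,0) = 0.2205


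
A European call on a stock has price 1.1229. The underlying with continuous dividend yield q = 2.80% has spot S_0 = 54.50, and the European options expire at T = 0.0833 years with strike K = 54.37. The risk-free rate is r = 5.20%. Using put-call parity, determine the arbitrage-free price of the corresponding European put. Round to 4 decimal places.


Put-call parity: C - P = S_0 * exp(-qT) - K * exp(-rT).
S_0 * exp(-qT) = 54.5000 * 0.99767032 = 54.37303233
K * exp(-rT) = 54.3700 * 0.99567777 = 54.13500024
P = C - S*exp(-qT) + K*exp(-rT)
P = 1.1229 - 54.37303233 + 54.13500024 = 0.8849

Answer: Put price = 0.8849


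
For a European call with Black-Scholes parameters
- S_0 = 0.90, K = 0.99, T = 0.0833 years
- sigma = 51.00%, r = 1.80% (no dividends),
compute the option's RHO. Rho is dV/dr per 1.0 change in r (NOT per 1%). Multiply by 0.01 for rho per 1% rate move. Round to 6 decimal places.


d1 = -0.5637262653; d2 = -0.7109211361
phi(d1) = 0.3403325047; exp(-qT) = 1.0000000000; exp(-rT) = 0.9985017235
N(d2) = 0.2385665538
Rho = K*T*exp(-rT)*N(d2) = 0.9900 * 0.0833 * 0.9985017235 * 0.2385665538 = 0.019644

Answer: Rho = 0.019644


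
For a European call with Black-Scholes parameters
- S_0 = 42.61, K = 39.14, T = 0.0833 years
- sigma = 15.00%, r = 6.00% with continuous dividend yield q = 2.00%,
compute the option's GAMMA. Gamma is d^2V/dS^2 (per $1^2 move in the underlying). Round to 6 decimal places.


Answer: Gamma = 0.025831

Derivation:
d1 = 2.0607011788; d2 = 2.0174085698
phi(d1) = 0.0477305699; exp(-qT) = 0.9983353870; exp(-rT) = 0.9950144692
Gamma = exp(-qT) * phi(d1) / (S * sigma * sqrt(T)) = 0.9983353870 * 0.0477305699 / (42.6100 * 0.1500 * 0.2886173938) = 0.025831


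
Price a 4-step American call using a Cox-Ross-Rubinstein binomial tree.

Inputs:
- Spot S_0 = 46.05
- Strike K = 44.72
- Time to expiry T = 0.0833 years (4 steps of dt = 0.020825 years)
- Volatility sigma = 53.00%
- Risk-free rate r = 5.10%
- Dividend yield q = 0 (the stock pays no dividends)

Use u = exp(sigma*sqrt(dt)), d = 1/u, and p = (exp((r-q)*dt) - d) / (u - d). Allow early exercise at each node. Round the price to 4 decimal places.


Answer: Price = V(0,0) = 3.6180

Derivation:
dt = T/N = 0.020825
u = exp(sigma*sqrt(dt)) = 1.079484; d = 1/u = 0.926368
p = (exp((r-q)*dt) - d) / (u - d) = 0.487828
Discount per step: exp(-r*dt) = 0.998938
Stock lattice S(k, i) with i counting down-moves:
  k=0: S(0,0) = 46.0500
  k=1: S(1,0) = 49.7103; S(1,1) = 42.6593
  k=2: S(2,0) = 53.6615; S(2,1) = 46.0500; S(2,2) = 39.5182
  k=3: S(3,0) = 57.9267; S(3,1) = 49.7103; S(3,2) = 42.6593; S(3,3) = 36.6084
  k=4: S(4,0) = 62.5310; S(4,1) = 53.6615; S(4,2) = 46.0500; S(4,3) = 39.5182; S(4,4) = 33.9128
Terminal payoffs V(N, i) = max(S_T - K, 0):
  V(4,0) = 17.810985; V(4,1) = 8.941456; V(4,2) = 1.330000; V(4,3) = 0.000000; V(4,4) = 0.000000
Backward induction: V(k, i) = exp(-r*dt) * [p * V(k+1, i) + (1-p) * V(k+1, i+1)]; then take max(V_cont, immediate exercise) for American.
  V(3,0) = exp(-r*dt) * [p*17.810985 + (1-p)*8.941456] = 13.254181; exercise = 13.206710; V(3,0) = max -> 13.254181
  V(3,1) = exp(-r*dt) * [p*8.941456 + (1-p)*1.330000] = 5.037732; exercise = 4.990261; V(3,1) = max -> 5.037732
  V(3,2) = exp(-r*dt) * [p*1.330000 + (1-p)*0.000000] = 0.648123; exercise = 0.000000; V(3,2) = max -> 0.648123
  V(3,3) = exp(-r*dt) * [p*0.000000 + (1-p)*0.000000] = 0.000000; exercise = 0.000000; V(3,3) = max -> 0.000000
  V(2,0) = exp(-r*dt) * [p*13.254181 + (1-p)*5.037732] = 9.036347; exercise = 8.941456; V(2,0) = max -> 9.036347
  V(2,1) = exp(-r*dt) * [p*5.037732 + (1-p)*0.648123] = 2.786538; exercise = 1.330000; V(2,1) = max -> 2.786538
  V(2,2) = exp(-r*dt) * [p*0.648123 + (1-p)*0.000000] = 0.315837; exercise = 0.000000; V(2,2) = max -> 0.315837
  V(1,0) = exp(-r*dt) * [p*9.036347 + (1-p)*2.786538] = 5.829179; exercise = 4.990261; V(1,0) = max -> 5.829179
  V(1,1) = exp(-r*dt) * [p*2.786538 + (1-p)*0.315837] = 1.519501; exercise = 0.000000; V(1,1) = max -> 1.519501
  V(0,0) = exp(-r*dt) * [p*5.829179 + (1-p)*1.519501] = 3.618040; exercise = 1.330000; V(0,0) = max -> 3.618040


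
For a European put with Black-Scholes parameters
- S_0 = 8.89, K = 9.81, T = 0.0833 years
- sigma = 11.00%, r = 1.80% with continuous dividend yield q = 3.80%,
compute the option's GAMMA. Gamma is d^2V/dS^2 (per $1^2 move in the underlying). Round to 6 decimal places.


d1 = -3.1383876495; d2 = -3.1701355628
phi(d1) = 0.0028981663; exp(-qT) = 0.9968396046; exp(-rT) = 0.9985017235
Gamma = exp(-qT) * phi(d1) / (S * sigma * sqrt(T)) = 0.9968396046 * 0.0028981663 / (8.8900 * 0.1100 * 0.2886173938) = 0.010236

Answer: Gamma = 0.010236


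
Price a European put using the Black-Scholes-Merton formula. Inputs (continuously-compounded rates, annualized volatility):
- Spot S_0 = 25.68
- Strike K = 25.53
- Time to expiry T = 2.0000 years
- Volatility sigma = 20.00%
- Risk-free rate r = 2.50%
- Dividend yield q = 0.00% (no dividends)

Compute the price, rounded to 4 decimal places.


d1 = (ln(S/K) + (r - q + 0.5*sigma^2) * T) / (sigma * sqrt(T)) = 0.33891008
d2 = d1 - sigma * sqrt(T) = 0.05606737
exp(-rT) = 0.95122942; exp(-qT) = 1.00000000
P = K * exp(-rT) * N(-d2) - S_0 * exp(-qT) * N(-d1)
N(-d1) = 0.36733873; N(-d2) = 0.47764407
P = 25.5300 * 0.95122942 * 0.47764407 - 25.6800 * 1.00000000 * 0.36733873 = 2.1663

Answer: Price = 2.1663


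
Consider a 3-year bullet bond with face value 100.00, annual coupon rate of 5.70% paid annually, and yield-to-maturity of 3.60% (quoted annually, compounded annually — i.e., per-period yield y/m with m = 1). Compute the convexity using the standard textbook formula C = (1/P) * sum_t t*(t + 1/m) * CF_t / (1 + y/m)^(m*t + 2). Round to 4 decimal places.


Answer: Convexity = 10.4159

Derivation:
Coupon per period c = face * coupon_rate / m = 5.700000
Periods per year m = 1; per-period yield y/m = 0.036000
Number of cashflows N = 3
Cashflows (t years, CF_t, discount factor 1/(1+y/m)^(m*t), PV):
  t = 1.0000: CF_t = 5.700000, DF = 0.965251, PV = 5.501931
  t = 2.0000: CF_t = 5.700000, DF = 0.931709, PV = 5.310744
  t = 3.0000: CF_t = 105.700000, DF = 0.899333, PV = 95.059543
Price P = sum_t PV_t = 105.872217
Convexity numerator sum_t t*(t + 1/m) * CF_t / (1+y/m)^(m*t + 2):
  t = 1.0000: term = 10.252401
  t = 2.0000: term = 29.688420
  t = 3.0000: term = 1062.814464
Convexity = (1/P) * sum = 1102.755285 / 105.872217 = 10.415908


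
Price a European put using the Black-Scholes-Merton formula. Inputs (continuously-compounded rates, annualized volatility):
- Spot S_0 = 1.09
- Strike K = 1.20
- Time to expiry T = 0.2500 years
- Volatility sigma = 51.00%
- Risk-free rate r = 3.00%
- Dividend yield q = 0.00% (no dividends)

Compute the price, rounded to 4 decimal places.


Answer: Price = 0.1731

Derivation:
d1 = (ln(S/K) + (r - q + 0.5*sigma^2) * T) / (sigma * sqrt(T)) = -0.22012298
d2 = d1 - sigma * sqrt(T) = -0.47512298
exp(-rT) = 0.99252805; exp(-qT) = 1.00000000
P = K * exp(-rT) * N(-d2) - S_0 * exp(-qT) * N(-d1)
N(-d1) = 0.58711231; N(-d2) = 0.68265034
P = 1.2000 * 0.99252805 * 0.68265034 - 1.0900 * 1.00000000 * 0.58711231 = 0.1731


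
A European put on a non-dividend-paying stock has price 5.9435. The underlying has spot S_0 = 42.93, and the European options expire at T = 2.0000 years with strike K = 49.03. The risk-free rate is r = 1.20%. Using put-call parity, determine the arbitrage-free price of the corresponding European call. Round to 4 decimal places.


Put-call parity: C - P = S_0 * exp(-qT) - K * exp(-rT).
S_0 * exp(-qT) = 42.9300 * 1.00000000 = 42.93000000
K * exp(-rT) = 49.0300 * 0.97628571 = 47.86728835
C = P + S*exp(-qT) - K*exp(-rT)
C = 5.9435 + 42.93000000 - 47.86728835 = 1.0062

Answer: Call price = 1.0062


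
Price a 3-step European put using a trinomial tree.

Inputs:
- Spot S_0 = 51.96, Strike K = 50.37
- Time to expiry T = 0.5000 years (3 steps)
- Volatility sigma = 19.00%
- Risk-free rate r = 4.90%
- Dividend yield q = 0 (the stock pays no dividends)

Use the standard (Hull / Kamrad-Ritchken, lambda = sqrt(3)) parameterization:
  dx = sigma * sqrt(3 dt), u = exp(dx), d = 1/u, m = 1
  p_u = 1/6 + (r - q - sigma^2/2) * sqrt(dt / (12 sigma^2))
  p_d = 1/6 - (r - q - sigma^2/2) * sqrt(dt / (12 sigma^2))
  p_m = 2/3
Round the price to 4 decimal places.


dt = T/N = 0.166667; dx = sigma*sqrt(3*dt) = 0.134350
u = exp(dx) = 1.143793; d = 1/u = 0.874284
p_u = 0.185864, p_m = 0.666667, p_d = 0.147469
Discount per step: exp(-r*dt) = 0.991867
Stock lattice S(k, j) with j the centered position index:
  k=0: S(0,+0) = 51.9600
  k=1: S(1,-1) = 45.4278; S(1,+0) = 51.9600; S(1,+1) = 59.4315
  k=2: S(2,-2) = 39.7168; S(2,-1) = 45.4278; S(2,+0) = 51.9600; S(2,+1) = 59.4315; S(2,+2) = 67.9774
  k=3: S(3,-3) = 34.7237; S(3,-2) = 39.7168; S(3,-1) = 45.4278; S(3,+0) = 51.9600; S(3,+1) = 59.4315; S(3,+2) = 67.9774; S(3,+3) = 77.7521
Terminal payoffs V(N, j) = max(K - S_T, 0):
  V(3,-3) = 15.646270; V(3,-2) = 10.653226; V(3,-1) = 4.942216; V(3,+0) = 0.000000; V(3,+1) = 0.000000; V(3,+2) = 0.000000; V(3,+3) = 0.000000
Backward induction: V(k, j) = exp(-r*dt) * [p_u * V(k+1, j+1) + p_m * V(k+1, j) + p_d * V(k+1, j-1)]
  V(2,-2) = exp(-r*dt) * [p_u*4.942216 + p_m*10.653226 + p_d*15.646270] = 10.244073
  V(2,-1) = exp(-r*dt) * [p_u*0.000000 + p_m*4.942216 + p_d*10.653226] = 4.826259
  V(2,+0) = exp(-r*dt) * [p_u*0.000000 + p_m*0.000000 + p_d*4.942216] = 0.722897
  V(2,+1) = exp(-r*dt) * [p_u*0.000000 + p_m*0.000000 + p_d*0.000000] = 0.000000
  V(2,+2) = exp(-r*dt) * [p_u*0.000000 + p_m*0.000000 + p_d*0.000000] = 0.000000
  V(1,-1) = exp(-r*dt) * [p_u*0.722897 + p_m*4.826259 + p_d*10.244073] = 4.823004
  V(1,+0) = exp(-r*dt) * [p_u*0.000000 + p_m*0.722897 + p_d*4.826259] = 1.183948
  V(1,+1) = exp(-r*dt) * [p_u*0.000000 + p_m*0.000000 + p_d*0.722897] = 0.105738
  V(0,+0) = exp(-r*dt) * [p_u*0.105738 + p_m*1.183948 + p_d*4.823004] = 1.507833

Answer: Price = V(0,0) = 1.5078


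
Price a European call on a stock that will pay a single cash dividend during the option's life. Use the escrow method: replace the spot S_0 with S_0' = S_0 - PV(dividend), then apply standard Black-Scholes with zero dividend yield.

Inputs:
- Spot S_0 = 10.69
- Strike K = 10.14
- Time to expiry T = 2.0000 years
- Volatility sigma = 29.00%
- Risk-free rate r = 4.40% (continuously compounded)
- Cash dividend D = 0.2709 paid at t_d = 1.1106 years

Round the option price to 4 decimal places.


Answer: Price = 2.2380

Derivation:
PV(D) = D * exp(-r * t_d) = 0.2709 * 0.95230835 = 0.25798033
S_0' = S_0 - PV(D) = 10.6900 - 0.25798033 = 10.43201967
d1 = (ln(S_0'/K) + (r + sigma^2/2)*T) / (sigma*sqrt(T)) = 0.48885923
d2 = d1 - sigma*sqrt(T) = 0.07873730
exp(-rT) = 0.91576088
N(d1) = 0.68752932; N(d2) = 0.53137921
C = S_0' * N(d1) - K * exp(-rT) * N(d2) = 10.43201967 * 0.68752932 - 10.1400 * 0.91576088 * 0.53137921 = 2.2380


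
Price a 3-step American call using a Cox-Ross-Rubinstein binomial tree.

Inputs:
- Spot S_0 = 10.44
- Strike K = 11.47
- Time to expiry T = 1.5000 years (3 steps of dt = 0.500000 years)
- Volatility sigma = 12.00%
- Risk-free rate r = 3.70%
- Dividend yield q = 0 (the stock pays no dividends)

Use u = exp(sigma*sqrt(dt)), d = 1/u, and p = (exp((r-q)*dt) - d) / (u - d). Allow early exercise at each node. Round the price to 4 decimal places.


dt = T/N = 0.500000
u = exp(sigma*sqrt(dt)) = 1.088557; d = 1/u = 0.918647
p = (exp((r-q)*dt) - d) / (u - d) = 0.588695
Discount per step: exp(-r*dt) = 0.981670
Stock lattice S(k, i) with i counting down-moves:
  k=0: S(0,0) = 10.4400
  k=1: S(1,0) = 11.3645; S(1,1) = 9.5907
  k=2: S(2,0) = 12.3709; S(2,1) = 10.4400; S(2,2) = 8.8105
  k=3: S(3,0) = 13.4665; S(3,1) = 11.3645; S(3,2) = 9.5907; S(3,3) = 8.0937
Terminal payoffs V(N, i) = max(S_T - K, 0):
  V(3,0) = 1.996472; V(3,1) = 0.000000; V(3,2) = 0.000000; V(3,3) = 0.000000
Backward induction: V(k, i) = exp(-r*dt) * [p * V(k+1, i) + (1-p) * V(k+1, i+1)]; then take max(V_cont, immediate exercise) for American.
  V(2,0) = exp(-r*dt) * [p*1.996472 + (1-p)*0.000000] = 1.153769; exercise = 0.900940; V(2,0) = max -> 1.153769
  V(2,1) = exp(-r*dt) * [p*0.000000 + (1-p)*0.000000] = 0.000000; exercise = 0.000000; V(2,1) = max -> 0.000000
  V(2,2) = exp(-r*dt) * [p*0.000000 + (1-p)*0.000000] = 0.000000; exercise = 0.000000; V(2,2) = max -> 0.000000
  V(1,0) = exp(-r*dt) * [p*1.153769 + (1-p)*0.000000] = 0.666767; exercise = 0.000000; V(1,0) = max -> 0.666767
  V(1,1) = exp(-r*dt) * [p*0.000000 + (1-p)*0.000000] = 0.000000; exercise = 0.000000; V(1,1) = max -> 0.000000
  V(0,0) = exp(-r*dt) * [p*0.666767 + (1-p)*0.000000] = 0.385327; exercise = 0.000000; V(0,0) = max -> 0.385327

Answer: Price = V(0,0) = 0.3853


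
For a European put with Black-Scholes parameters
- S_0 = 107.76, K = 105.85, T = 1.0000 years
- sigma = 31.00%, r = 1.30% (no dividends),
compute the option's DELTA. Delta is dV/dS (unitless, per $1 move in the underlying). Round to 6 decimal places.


Answer: Delta = -0.399507

Derivation:
d1 = 0.2546243049; d2 = -0.0553756951
phi(d1) = 0.3862172278; exp(-qT) = 1.0000000000; exp(-rT) = 0.9870841350
N(-d1) = 0.3995066426
Delta = -exp(-qT) * N(-d1) = -1.0000000000 * 0.3995066426 = -0.399507


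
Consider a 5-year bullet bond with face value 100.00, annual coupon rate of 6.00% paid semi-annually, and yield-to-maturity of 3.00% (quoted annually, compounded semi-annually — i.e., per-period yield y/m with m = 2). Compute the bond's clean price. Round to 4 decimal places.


Coupon per period c = face * coupon_rate / m = 3.000000
Periods per year m = 2; per-period yield y/m = 0.015000
Number of cashflows N = 10
Cashflows (t years, CF_t, discount factor 1/(1+y/m)^(m*t), PV):
  t = 0.5000: CF_t = 3.000000, DF = 0.985222, PV = 2.955665
  t = 1.0000: CF_t = 3.000000, DF = 0.970662, PV = 2.911985
  t = 1.5000: CF_t = 3.000000, DF = 0.956317, PV = 2.868951
  t = 2.0000: CF_t = 3.000000, DF = 0.942184, PV = 2.826553
  t = 2.5000: CF_t = 3.000000, DF = 0.928260, PV = 2.784781
  t = 3.0000: CF_t = 3.000000, DF = 0.914542, PV = 2.743627
  t = 3.5000: CF_t = 3.000000, DF = 0.901027, PV = 2.703080
  t = 4.0000: CF_t = 3.000000, DF = 0.887711, PV = 2.663133
  t = 4.5000: CF_t = 3.000000, DF = 0.874592, PV = 2.623777
  t = 5.0000: CF_t = 103.000000, DF = 0.861667, PV = 88.751725
Price P = sum_t PV_t = 113.833277

Answer: Price = 113.8333


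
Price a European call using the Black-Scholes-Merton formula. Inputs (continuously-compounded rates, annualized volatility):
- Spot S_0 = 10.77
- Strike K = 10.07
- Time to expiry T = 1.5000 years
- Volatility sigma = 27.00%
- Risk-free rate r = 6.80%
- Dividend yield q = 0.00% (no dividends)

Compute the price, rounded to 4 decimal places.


Answer: Price = 2.3076

Derivation:
d1 = (ln(S/K) + (r - q + 0.5*sigma^2) * T) / (sigma * sqrt(T)) = 0.67702319
d2 = d1 - sigma * sqrt(T) = 0.34634208
exp(-rT) = 0.90302955; exp(-qT) = 1.00000000
C = S_0 * exp(-qT) * N(d1) - K * exp(-rT) * N(d2)
N(d1) = 0.75080438; N(d2) = 0.63545718
C = 10.7700 * 1.00000000 * 0.75080438 - 10.0700 * 0.90302955 * 0.63545718 = 2.3076


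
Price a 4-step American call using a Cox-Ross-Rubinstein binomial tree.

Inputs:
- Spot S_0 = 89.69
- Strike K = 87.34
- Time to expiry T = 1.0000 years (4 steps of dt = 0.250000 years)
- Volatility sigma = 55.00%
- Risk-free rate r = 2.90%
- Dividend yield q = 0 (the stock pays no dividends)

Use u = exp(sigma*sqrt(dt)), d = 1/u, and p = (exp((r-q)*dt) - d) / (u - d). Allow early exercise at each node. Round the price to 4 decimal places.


Answer: Price = V(0,0) = 20.6844

Derivation:
dt = T/N = 0.250000
u = exp(sigma*sqrt(dt)) = 1.316531; d = 1/u = 0.759572
p = (exp((r-q)*dt) - d) / (u - d) = 0.444744
Discount per step: exp(-r*dt) = 0.992776
Stock lattice S(k, i) with i counting down-moves:
  k=0: S(0,0) = 89.6900
  k=1: S(1,0) = 118.0796; S(1,1) = 68.1260
  k=2: S(2,0) = 155.4555; S(2,1) = 89.6900; S(2,2) = 51.7466
  k=3: S(3,0) = 204.6619; S(3,1) = 118.0796; S(3,2) = 68.1260; S(3,3) = 39.3053
  k=4: S(4,0) = 269.4437; S(4,1) = 155.4555; S(4,2) = 89.6900; S(4,3) = 51.7466; S(4,4) = 29.8552
Terminal payoffs V(N, i) = max(S_T - K, 0):
  V(4,0) = 182.103651; V(4,1) = 68.115463; V(4,2) = 2.350000; V(4,3) = 0.000000; V(4,4) = 0.000000
Backward induction: V(k, i) = exp(-r*dt) * [p * V(k+1, i) + (1-p) * V(k+1, i+1)]; then take max(V_cont, immediate exercise) for American.
  V(3,0) = exp(-r*dt) * [p*182.103651 + (1-p)*68.115463] = 117.952811; exercise = 117.321886; V(3,0) = max -> 117.952811
  V(3,1) = exp(-r*dt) * [p*68.115463 + (1-p)*2.350000] = 31.370561; exercise = 30.739636; V(3,1) = max -> 31.370561
  V(3,2) = exp(-r*dt) * [p*2.350000 + (1-p)*0.000000] = 1.037600; exercise = 0.000000; V(3,2) = max -> 1.037600
  V(3,3) = exp(-r*dt) * [p*0.000000 + (1-p)*0.000000] = 0.000000; exercise = 0.000000; V(3,3) = max -> 0.000000
  V(2,0) = exp(-r*dt) * [p*117.952811 + (1-p)*31.370561] = 69.372756; exercise = 68.115463; V(2,0) = max -> 69.372756
  V(2,1) = exp(-r*dt) * [p*31.370561 + (1-p)*1.037600] = 14.423069; exercise = 2.350000; V(2,1) = max -> 14.423069
  V(2,2) = exp(-r*dt) * [p*1.037600 + (1-p)*0.000000] = 0.458133; exercise = 0.000000; V(2,2) = max -> 0.458133
  V(1,0) = exp(-r*dt) * [p*69.372756 + (1-p)*14.423069] = 38.580909; exercise = 30.739636; V(1,0) = max -> 38.580909
  V(1,1) = exp(-r*dt) * [p*14.423069 + (1-p)*0.458133] = 6.620785; exercise = 0.000000; V(1,1) = max -> 6.620785
  V(0,0) = exp(-r*dt) * [p*38.580909 + (1-p)*6.620785] = 20.684366; exercise = 2.350000; V(0,0) = max -> 20.684366


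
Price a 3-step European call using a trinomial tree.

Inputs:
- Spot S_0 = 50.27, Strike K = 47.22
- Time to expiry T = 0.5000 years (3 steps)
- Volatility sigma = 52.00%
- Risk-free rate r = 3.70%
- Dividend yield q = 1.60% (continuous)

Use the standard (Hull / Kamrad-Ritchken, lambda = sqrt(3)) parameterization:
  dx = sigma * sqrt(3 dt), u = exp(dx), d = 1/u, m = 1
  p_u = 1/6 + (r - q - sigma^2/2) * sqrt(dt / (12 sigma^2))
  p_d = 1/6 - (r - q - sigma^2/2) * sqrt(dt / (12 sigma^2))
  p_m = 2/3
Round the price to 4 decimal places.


dt = T/N = 0.166667; dx = sigma*sqrt(3*dt) = 0.367696
u = exp(dx) = 1.444402; d = 1/u = 0.692328
p_u = 0.140785, p_m = 0.666667, p_d = 0.192549
Discount per step: exp(-r*dt) = 0.993852
Stock lattice S(k, j) with j the centered position index:
  k=0: S(0,+0) = 50.2700
  k=1: S(1,-1) = 34.8033; S(1,+0) = 50.2700; S(1,+1) = 72.6101
  k=2: S(2,-2) = 24.0953; S(2,-1) = 34.8033; S(2,+0) = 50.2700; S(2,+1) = 72.6101; S(2,+2) = 104.8782
  k=3: S(3,-3) = 16.6819; S(3,-2) = 24.0953; S(3,-1) = 34.8033; S(3,+0) = 50.2700; S(3,+1) = 72.6101; S(3,+2) = 104.8782; S(3,+3) = 151.4863
Terminal payoffs V(N, j) = max(S_T - K, 0):
  V(3,-3) = 0.000000; V(3,-2) = 0.000000; V(3,-1) = 0.000000; V(3,+0) = 3.050000; V(3,+1) = 25.390098; V(3,+2) = 57.658185; V(3,+3) = 104.266279
Backward induction: V(k, j) = exp(-r*dt) * [p_u * V(k+1, j+1) + p_m * V(k+1, j) + p_d * V(k+1, j-1)]
  V(2,-2) = exp(-r*dt) * [p_u*0.000000 + p_m*0.000000 + p_d*0.000000] = 0.000000
  V(2,-1) = exp(-r*dt) * [p_u*3.050000 + p_m*0.000000 + p_d*0.000000] = 0.426754
  V(2,+0) = exp(-r*dt) * [p_u*25.390098 + p_m*3.050000 + p_d*0.000000] = 5.573396
  V(2,+1) = exp(-r*dt) * [p_u*57.658185 + p_m*25.390098 + p_d*3.050000] = 25.473824
  V(2,+2) = exp(-r*dt) * [p_u*104.266279 + p_m*57.658185 + p_d*25.390098] = 57.650111
  V(1,-1) = exp(-r*dt) * [p_u*5.573396 + p_m*0.426754 + p_d*0.000000] = 1.062579
  V(1,+0) = exp(-r*dt) * [p_u*25.473824 + p_m*5.573396 + p_d*0.426754] = 7.338699
  V(1,+1) = exp(-r*dt) * [p_u*57.650111 + p_m*25.473824 + p_d*5.573396] = 26.011058
  V(0,+0) = exp(-r*dt) * [p_u*26.011058 + p_m*7.338699 + p_d*1.062579] = 8.705177

Answer: Price = V(0,0) = 8.7052
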